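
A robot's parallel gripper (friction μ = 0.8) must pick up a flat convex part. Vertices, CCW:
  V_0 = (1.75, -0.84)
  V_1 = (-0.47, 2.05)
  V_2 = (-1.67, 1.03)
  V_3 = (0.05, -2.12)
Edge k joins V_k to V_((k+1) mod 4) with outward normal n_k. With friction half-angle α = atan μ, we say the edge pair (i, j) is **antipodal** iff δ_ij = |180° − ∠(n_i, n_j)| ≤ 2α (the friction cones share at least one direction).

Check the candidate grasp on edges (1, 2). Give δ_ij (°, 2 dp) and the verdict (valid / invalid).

δ = 101.73°, invalid

α = atan 0.8 = 38.66°;  2α = 77.32°
edge 1: e_1 = (-1.20, -1.02);  n_1 = (-0.6476, +0.7619)
edge 2: e_2 = (+1.72, -3.15);  n_2 = (-0.8777, -0.4792)
∠(n_1, n_2) = 78.27°
δ = |180° − 78.27°| = 101.73°
101.73° > 2α = 77.32°  →  invalid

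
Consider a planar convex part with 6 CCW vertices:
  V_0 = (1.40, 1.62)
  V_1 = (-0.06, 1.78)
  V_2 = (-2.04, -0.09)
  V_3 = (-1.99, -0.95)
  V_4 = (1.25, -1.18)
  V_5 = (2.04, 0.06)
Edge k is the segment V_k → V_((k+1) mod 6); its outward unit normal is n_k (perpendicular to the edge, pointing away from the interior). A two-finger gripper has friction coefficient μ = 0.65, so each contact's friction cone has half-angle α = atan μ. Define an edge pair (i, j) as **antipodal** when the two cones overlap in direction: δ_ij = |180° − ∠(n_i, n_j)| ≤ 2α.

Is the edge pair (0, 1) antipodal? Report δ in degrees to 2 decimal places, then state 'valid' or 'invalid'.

δ = 130.38°, invalid

α = atan 0.65 = 33.02°;  2α = 66.05°
edge 0: e_0 = (-1.46, +0.16);  n_0 = (+0.1089, +0.9940)
edge 1: e_1 = (-1.98, -1.87);  n_1 = (-0.6866, +0.7270)
∠(n_0, n_1) = 49.62°
δ = |180° − 49.62°| = 130.38°
130.38° > 2α = 66.05°  →  invalid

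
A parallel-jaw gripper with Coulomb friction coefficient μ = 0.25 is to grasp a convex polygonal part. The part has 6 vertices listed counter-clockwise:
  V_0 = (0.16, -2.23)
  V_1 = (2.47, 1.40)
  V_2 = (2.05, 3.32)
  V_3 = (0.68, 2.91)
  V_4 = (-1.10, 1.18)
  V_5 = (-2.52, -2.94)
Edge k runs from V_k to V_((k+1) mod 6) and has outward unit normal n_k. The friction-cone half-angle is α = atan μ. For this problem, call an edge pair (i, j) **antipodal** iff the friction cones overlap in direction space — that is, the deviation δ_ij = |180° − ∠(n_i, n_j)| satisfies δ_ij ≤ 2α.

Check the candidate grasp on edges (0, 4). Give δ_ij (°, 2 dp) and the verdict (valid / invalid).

δ = 13.45°, valid

α = atan 0.25 = 14.04°;  2α = 28.07°
edge 0: e_0 = (+2.31, +3.63);  n_0 = (+0.8437, -0.5369)
edge 4: e_4 = (-1.42, -4.12);  n_4 = (-0.9454, +0.3258)
∠(n_0, n_4) = 166.55°
δ = |180° − 166.55°| = 13.45°
13.45° ≤ 2α = 28.07°  →  valid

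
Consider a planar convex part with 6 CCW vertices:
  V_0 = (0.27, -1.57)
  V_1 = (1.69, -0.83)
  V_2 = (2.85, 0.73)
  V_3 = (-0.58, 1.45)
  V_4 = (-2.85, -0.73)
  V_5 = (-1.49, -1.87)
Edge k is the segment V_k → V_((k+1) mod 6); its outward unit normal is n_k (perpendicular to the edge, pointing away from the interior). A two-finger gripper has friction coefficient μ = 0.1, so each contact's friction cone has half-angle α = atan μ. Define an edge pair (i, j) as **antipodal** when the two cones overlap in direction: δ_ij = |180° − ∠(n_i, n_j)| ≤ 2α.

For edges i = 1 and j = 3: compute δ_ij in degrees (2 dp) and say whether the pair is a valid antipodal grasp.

δ = 9.52°, valid

α = atan 0.1 = 5.71°;  2α = 11.42°
edge 1: e_1 = (+1.16, +1.56);  n_1 = (+0.8025, -0.5967)
edge 3: e_3 = (-2.27, -2.18);  n_3 = (-0.6927, +0.7213)
∠(n_1, n_3) = 170.48°
δ = |180° − 170.48°| = 9.52°
9.52° ≤ 2α = 11.42°  →  valid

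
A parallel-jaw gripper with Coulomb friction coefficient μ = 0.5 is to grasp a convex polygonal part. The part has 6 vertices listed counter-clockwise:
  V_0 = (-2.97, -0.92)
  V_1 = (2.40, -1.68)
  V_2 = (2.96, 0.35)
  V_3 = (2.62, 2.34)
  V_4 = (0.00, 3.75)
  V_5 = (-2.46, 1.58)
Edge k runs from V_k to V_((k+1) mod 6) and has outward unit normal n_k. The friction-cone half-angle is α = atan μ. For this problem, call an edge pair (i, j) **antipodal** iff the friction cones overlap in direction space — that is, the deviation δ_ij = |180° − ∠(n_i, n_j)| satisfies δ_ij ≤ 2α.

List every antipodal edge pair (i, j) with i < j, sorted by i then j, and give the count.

count = 5; pairs: (0,3), (0,4), (1,4), (1,5), (2,5)

α = atan 0.5 = 26.57°;  2α = 53.13°
n_0 = (-0.1401, -0.9901)
n_1 = (+0.9640, -0.2659)
n_2 = (+0.9857, +0.1684)
n_3 = (+0.4739, +0.8806)
n_4 = (-0.6615, +0.7499)
n_5 = (-0.9798, +0.1999)
  (0,1): δ = 97.37°  ·
  (0,2): δ = 72.25°  ·
  (0,3): δ = 20.23°  ✓
  (0,4): δ = 49.47°  ✓
  (0,5): δ = 86.53°  ·
  (1,2): δ = 154.88°  ·
  (1,3): δ = 102.87°  ·
  (1,4): δ = 33.16°  ✓
  (1,5): δ = 3.89°  ✓
  (2,3): δ = 127.98°  ·
  (2,4): δ = 58.28°  ·
  (2,5): δ = 21.23°  ✓
  (3,4): δ = 110.30°  ·
  (3,5): δ = 73.24°  ·
  (4,5): δ = 142.95°  ·
antipodal pairs: 5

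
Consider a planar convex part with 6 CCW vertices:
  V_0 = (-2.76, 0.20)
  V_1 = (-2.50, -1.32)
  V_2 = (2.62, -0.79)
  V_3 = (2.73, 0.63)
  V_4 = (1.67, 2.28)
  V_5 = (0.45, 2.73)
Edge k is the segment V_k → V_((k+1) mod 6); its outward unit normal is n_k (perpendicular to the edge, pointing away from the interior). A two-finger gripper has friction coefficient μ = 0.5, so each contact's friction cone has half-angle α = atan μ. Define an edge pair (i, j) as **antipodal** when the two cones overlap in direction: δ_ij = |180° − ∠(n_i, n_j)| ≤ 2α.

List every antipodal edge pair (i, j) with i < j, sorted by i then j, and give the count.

count = 5; pairs: (0,2), (0,3), (1,4), (1,5), (2,5)

α = atan 0.5 = 26.57°;  2α = 53.13°
n_0 = (-0.9857, -0.1686)
n_1 = (+0.1030, -0.9947)
n_2 = (+0.9970, -0.0772)
n_3 = (+0.8413, +0.5405)
n_4 = (+0.3461, +0.9382)
n_5 = (-0.6190, +0.7854)
  (0,1): δ = 93.80°  ·
  (0,2): δ = 14.14°  ✓
  (0,3): δ = 23.01°  ✓
  (0,4): δ = 60.05°  ·
  (0,5): δ = 118.54°  ·
  (1,2): δ = 100.34°  ·
  (1,3): δ = 63.19°  ·
  (1,4): δ = 26.16°  ✓
  (1,5): δ = 32.33°  ✓
  (2,3): δ = 142.85°  ·
  (2,4): δ = 105.82°  ·
  (2,5): δ = 47.33°  ✓
  (3,4): δ = 142.96°  ·
  (3,5): δ = 84.47°  ·
  (4,5): δ = 121.51°  ·
antipodal pairs: 5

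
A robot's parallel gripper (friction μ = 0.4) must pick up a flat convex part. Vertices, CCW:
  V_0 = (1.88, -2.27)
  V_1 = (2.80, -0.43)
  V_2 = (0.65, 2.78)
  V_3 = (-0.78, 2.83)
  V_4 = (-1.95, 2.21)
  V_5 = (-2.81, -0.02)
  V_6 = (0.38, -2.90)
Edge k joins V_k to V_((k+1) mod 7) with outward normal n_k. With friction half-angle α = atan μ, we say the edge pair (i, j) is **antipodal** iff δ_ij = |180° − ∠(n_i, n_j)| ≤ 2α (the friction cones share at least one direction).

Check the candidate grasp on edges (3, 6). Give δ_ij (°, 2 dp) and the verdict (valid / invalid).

δ = 5.14°, valid

α = atan 0.4 = 21.80°;  2α = 43.60°
edge 3: e_3 = (-1.17, -0.62);  n_3 = (-0.4682, +0.8836)
edge 6: e_6 = (+1.50, +0.63);  n_6 = (+0.3872, -0.9220)
∠(n_3, n_6) = 174.86°
δ = |180° − 174.86°| = 5.14°
5.14° ≤ 2α = 43.60°  →  valid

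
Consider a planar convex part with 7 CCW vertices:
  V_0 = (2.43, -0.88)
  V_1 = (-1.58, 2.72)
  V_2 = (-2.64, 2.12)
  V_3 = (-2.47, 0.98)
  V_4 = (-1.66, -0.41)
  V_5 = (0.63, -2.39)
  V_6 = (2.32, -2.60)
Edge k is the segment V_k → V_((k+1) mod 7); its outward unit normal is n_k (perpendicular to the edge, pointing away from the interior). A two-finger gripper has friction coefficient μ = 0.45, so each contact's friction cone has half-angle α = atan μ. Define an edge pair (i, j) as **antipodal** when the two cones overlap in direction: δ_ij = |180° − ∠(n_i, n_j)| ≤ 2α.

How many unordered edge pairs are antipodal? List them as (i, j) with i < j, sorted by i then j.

α = atan 0.45 = 24.23°;  2α = 48.46°
n_0 = (+0.6680, +0.7441)
n_1 = (-0.4926, +0.8703)
n_2 = (-0.9891, -0.1475)
n_3 = (-0.8640, -0.5035)
n_4 = (-0.6540, -0.7565)
n_5 = (-0.1233, -0.9924)
n_6 = (+0.9980, -0.0638)
  (0,1): δ = 108.57°  ·
  (0,2): δ = 39.60°  ✓
  (0,3): δ = 17.85°  ✓
  (0,4): δ = 1.07°  ✓
  (0,5): δ = 34.83°  ✓
  (0,6): δ = 128.26°  ·
  (1,2): δ = 111.03°  ·
  (1,3): δ = 89.28°  ·
  (1,4): δ = 70.36°  ·
  (1,5): δ = 36.59°  ✓
  (1,6): δ = 56.83°  ·
  (2,3): δ = 158.25°  ·
  (2,4): δ = 139.33°  ·
  (2,5): δ = 105.56°  ·
  (2,6): δ = 12.14°  ✓
  (3,4): δ = 161.08°  ·
  (3,5): δ = 127.31°  ·
  (3,6): δ = 33.89°  ✓
  (4,5): δ = 146.24°  ·
  (4,6): δ = 52.81°  ·
  (5,6): δ = 86.58°  ·
antipodal pairs: 7

count = 7; pairs: (0,2), (0,3), (0,4), (0,5), (1,5), (2,6), (3,6)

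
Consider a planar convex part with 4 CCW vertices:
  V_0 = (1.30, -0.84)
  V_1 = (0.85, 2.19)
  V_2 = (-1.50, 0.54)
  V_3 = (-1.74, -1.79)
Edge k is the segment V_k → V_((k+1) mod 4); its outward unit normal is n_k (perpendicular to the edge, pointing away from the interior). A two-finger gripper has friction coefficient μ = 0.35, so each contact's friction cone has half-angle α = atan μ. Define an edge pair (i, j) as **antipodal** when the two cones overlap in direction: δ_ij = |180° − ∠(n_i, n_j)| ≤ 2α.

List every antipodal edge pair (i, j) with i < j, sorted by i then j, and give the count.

count = 2; pairs: (0,2), (1,3)

α = atan 0.35 = 19.29°;  2α = 38.58°
n_0 = (+0.9892, +0.1469)
n_1 = (-0.5746, +0.8184)
n_2 = (-0.9947, +0.1025)
n_3 = (+0.2983, -0.9545)
  (0,1): δ = 63.37°  ·
  (0,2): δ = 14.33°  ✓
  (0,3): δ = 98.91°  ·
  (1,2): δ = 130.95°  ·
  (1,3): δ = 17.72°  ✓
  (2,3): δ = 66.77°  ·
antipodal pairs: 2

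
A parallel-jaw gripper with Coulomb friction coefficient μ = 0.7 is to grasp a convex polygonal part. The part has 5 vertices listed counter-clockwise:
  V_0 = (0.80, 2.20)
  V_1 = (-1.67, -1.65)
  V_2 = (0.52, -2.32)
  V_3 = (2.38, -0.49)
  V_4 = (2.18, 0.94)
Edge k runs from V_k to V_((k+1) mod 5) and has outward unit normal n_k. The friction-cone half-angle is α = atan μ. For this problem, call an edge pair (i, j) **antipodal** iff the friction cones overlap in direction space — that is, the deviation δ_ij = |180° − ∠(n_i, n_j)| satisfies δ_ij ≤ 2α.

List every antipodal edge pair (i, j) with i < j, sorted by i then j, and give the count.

α = atan 0.7 = 34.99°;  2α = 69.98°
n_0 = (-0.8417, +0.5400)
n_1 = (-0.2926, -0.9562)
n_2 = (+0.7013, -0.7128)
n_3 = (+0.9904, +0.1385)
n_4 = (+0.6743, +0.7385)
  (0,1): δ = 74.33°  ·
  (0,2): δ = 12.78°  ✓
  (0,3): δ = 40.64°  ✓
  (0,4): δ = 80.29°  ·
  (1,2): δ = 118.46°  ·
  (1,3): δ = 65.03°  ✓
  (1,4): δ = 25.39°  ✓
  (2,3): δ = 126.57°  ·
  (2,4): δ = 86.93°  ·
  (3,4): δ = 140.36°  ·
antipodal pairs: 4

count = 4; pairs: (0,2), (0,3), (1,3), (1,4)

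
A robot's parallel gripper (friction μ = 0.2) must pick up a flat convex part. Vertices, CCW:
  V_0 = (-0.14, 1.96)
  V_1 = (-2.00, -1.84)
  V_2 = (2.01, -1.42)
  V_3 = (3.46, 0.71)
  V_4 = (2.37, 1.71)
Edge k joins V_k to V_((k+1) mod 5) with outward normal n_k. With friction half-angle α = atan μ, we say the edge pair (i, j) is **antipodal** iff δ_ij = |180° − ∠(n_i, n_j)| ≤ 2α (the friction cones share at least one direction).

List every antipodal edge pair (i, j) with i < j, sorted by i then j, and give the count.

α = atan 0.2 = 11.31°;  2α = 22.62°
n_0 = (-0.8982, +0.4396)
n_1 = (+0.1042, -0.9946)
n_2 = (+0.8266, -0.5627)
n_3 = (+0.6760, +0.7369)
n_4 = (+0.0991, +0.9951)
  (0,1): δ = 57.94°  ·
  (0,2): δ = 8.16°  ✓
  (0,3): δ = 73.55°  ·
  (0,4): δ = 110.39°  ·
  (1,2): δ = 130.22°  ·
  (1,3): δ = 48.51°  ·
  (1,4): δ = 11.67°  ✓
  (2,3): δ = 98.29°  ·
  (2,4): δ = 61.44°  ·
  (3,4): δ = 143.15°  ·
antipodal pairs: 2

count = 2; pairs: (0,2), (1,4)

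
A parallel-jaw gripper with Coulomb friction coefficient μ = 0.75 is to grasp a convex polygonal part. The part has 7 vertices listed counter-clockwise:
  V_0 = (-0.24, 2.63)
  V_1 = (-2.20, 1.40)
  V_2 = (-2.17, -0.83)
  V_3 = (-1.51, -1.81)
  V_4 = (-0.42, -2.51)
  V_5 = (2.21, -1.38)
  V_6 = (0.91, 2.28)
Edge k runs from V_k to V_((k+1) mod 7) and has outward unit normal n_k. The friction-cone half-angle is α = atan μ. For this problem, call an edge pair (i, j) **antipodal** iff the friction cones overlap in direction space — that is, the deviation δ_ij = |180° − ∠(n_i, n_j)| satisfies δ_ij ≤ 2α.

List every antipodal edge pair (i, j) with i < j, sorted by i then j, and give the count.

count = 10; pairs: (0,3), (0,4), (1,4), (1,5), (1,6), (2,5), (2,6), (3,5), (3,6), (4,6)

α = atan 0.75 = 36.87°;  2α = 73.74°
n_0 = (-0.5316, +0.8470)
n_1 = (-0.9999, -0.0135)
n_2 = (-0.8294, -0.5586)
n_3 = (-0.5404, -0.8414)
n_4 = (+0.3948, -0.9188)
n_5 = (+0.9423, +0.3347)
n_6 = (+0.2912, +0.9567)
  (0,1): δ = 121.34°  ·
  (0,2): δ = 88.15°  ·
  (0,3): δ = 64.82°  ✓
  (0,4): δ = 8.86°  ✓
  (0,5): δ = 77.44°  ·
  (0,6): δ = 130.96°  ·
  (1,2): δ = 146.81°  ·
  (1,3): δ = 123.48°  ·
  (1,4): δ = 67.52°  ✓
  (1,5): δ = 18.78°  ✓
  (1,6): δ = 72.30°  ✓
  (2,3): δ = 156.67°  ·
  (2,4): δ = 100.71°  ·
  (2,5): δ = 14.40°  ✓
  (2,6): δ = 39.11°  ✓
  (3,4): δ = 124.04°  ·
  (3,5): δ = 37.74°  ✓
  (3,6): δ = 15.78°  ✓
  (4,5): δ = 93.70°  ·
  (4,6): δ = 40.18°  ✓
  (5,6): δ = 126.48°  ·
antipodal pairs: 10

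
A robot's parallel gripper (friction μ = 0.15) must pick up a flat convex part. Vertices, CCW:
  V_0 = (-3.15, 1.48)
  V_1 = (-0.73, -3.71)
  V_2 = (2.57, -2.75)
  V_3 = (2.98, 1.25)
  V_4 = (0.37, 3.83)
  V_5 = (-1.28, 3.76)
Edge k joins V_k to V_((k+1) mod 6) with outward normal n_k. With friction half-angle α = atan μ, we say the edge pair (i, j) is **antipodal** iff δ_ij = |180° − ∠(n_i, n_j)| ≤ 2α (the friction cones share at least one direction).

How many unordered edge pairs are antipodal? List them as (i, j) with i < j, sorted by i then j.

α = atan 0.15 = 8.53°;  2α = 17.06°
n_0 = (-0.9063, -0.4226)
n_1 = (+0.2793, -0.9602)
n_2 = (+0.9948, -0.1020)
n_3 = (+0.7030, +0.7112)
n_4 = (-0.0424, +0.9991)
n_5 = (-0.7732, +0.6342)
  (0,1): δ = 98.78°  ·
  (0,2): δ = 30.85°  ·
  (0,3): δ = 20.33°  ·
  (0,4): δ = 67.43°  ·
  (0,5): δ = 115.64°  ·
  (1,2): δ = 112.07°  ·
  (1,3): δ = 60.89°  ·
  (1,4): δ = 13.79°  ✓
  (1,5): δ = 34.42°  ·
  (2,3): δ = 128.82°  ·
  (2,4): δ = 81.72°  ·
  (2,5): δ = 33.51°  ·
  (3,4): δ = 132.90°  ·
  (3,5): δ = 84.69°  ·
  (4,5): δ = 131.79°  ·
antipodal pairs: 1

count = 1; pairs: (1,4)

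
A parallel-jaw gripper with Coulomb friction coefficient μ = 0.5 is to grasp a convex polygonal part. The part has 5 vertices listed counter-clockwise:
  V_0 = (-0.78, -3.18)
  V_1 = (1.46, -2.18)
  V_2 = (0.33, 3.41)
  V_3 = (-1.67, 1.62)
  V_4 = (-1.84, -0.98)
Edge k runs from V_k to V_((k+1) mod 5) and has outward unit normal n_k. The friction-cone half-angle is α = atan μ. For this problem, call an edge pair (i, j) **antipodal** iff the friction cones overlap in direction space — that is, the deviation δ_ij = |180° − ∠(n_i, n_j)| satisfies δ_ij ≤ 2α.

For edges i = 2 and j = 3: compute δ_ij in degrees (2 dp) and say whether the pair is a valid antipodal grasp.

α = atan 0.5 = 26.57°;  2α = 53.13°
edge 2: e_2 = (-2.00, -1.79);  n_2 = (-0.6669, +0.7451)
edge 3: e_3 = (-0.17, -2.60);  n_3 = (-0.9979, +0.0652)
∠(n_2, n_3) = 44.43°
δ = |180° − 44.43°| = 135.57°
135.57° > 2α = 53.13°  →  invalid

δ = 135.57°, invalid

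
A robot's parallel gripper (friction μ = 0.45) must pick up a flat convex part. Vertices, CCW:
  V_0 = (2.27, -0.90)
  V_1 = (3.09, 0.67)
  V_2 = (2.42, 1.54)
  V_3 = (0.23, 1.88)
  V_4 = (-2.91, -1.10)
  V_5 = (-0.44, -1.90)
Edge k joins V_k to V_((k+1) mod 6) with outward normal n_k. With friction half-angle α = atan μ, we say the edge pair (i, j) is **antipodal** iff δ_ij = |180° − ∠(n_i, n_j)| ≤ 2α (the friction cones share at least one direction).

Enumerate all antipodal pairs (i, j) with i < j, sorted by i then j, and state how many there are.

count = 5; pairs: (0,3), (1,4), (2,4), (2,5), (3,5)

α = atan 0.45 = 24.23°;  2α = 48.46°
n_0 = (+0.8864, -0.4630)
n_1 = (+0.7923, +0.6102)
n_2 = (+0.1534, +0.9882)
n_3 = (-0.6884, +0.7253)
n_4 = (-0.3081, -0.9513)
n_5 = (+0.3462, -0.9382)
  (0,1): δ = 114.82°  ·
  (0,2): δ = 71.25°  ·
  (0,3): δ = 18.92°  ✓
  (0,4): δ = 99.63°  ·
  (0,5): δ = 137.83°  ·
  (1,2): δ = 136.43°  ·
  (1,3): δ = 84.10°  ·
  (1,4): δ = 34.45°  ✓
  (1,5): δ = 72.65°  ·
  (2,3): δ = 127.67°  ·
  (2,4): δ = 9.12°  ✓
  (2,5): δ = 29.08°  ✓
  (3,4): δ = 61.45°  ·
  (3,5): δ = 23.25°  ✓
  (4,5): δ = 141.80°  ·
antipodal pairs: 5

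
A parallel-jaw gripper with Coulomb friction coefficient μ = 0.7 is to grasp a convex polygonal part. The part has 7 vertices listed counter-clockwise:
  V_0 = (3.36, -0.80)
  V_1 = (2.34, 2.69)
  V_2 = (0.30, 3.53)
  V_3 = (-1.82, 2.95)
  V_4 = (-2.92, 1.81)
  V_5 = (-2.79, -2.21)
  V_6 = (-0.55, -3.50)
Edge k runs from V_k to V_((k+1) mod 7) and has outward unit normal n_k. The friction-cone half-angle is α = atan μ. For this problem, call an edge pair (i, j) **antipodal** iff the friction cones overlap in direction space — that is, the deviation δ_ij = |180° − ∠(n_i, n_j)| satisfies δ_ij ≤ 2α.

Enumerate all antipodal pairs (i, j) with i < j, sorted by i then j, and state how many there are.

count = 10; pairs: (0,3), (0,4), (0,5), (1,4), (1,5), (1,6), (2,5), (2,6), (3,6), (4,6)

α = atan 0.7 = 34.99°;  2α = 69.98°
n_0 = (+0.9598, +0.2805)
n_1 = (+0.3807, +0.9247)
n_2 = (-0.2639, +0.9646)
n_3 = (-0.7196, +0.6944)
n_4 = (-0.9995, -0.0323)
n_5 = (-0.4991, -0.8666)
n_6 = (+0.5682, -0.8229)
  (0,1): δ = 128.67°  ·
  (0,2): δ = 90.99°  ·
  (0,3): δ = 60.27°  ✓
  (0,4): δ = 14.44°  ✓
  (0,5): δ = 43.77°  ✓
  (0,6): δ = 108.33°  ·
  (1,2): δ = 142.32°  ·
  (1,3): δ = 111.60°  ·
  (1,4): δ = 65.77°  ✓
  (1,5): δ = 7.56°  ✓
  (1,6): δ = 57.01°  ✓
  (2,3): δ = 149.28°  ·
  (2,4): δ = 103.45°  ·
  (2,5): δ = 45.24°  ✓
  (2,6): δ = 19.33°  ✓
  (3,4): δ = 134.17°  ·
  (3,5): δ = 75.96°  ·
  (3,6): δ = 11.40°  ✓
  (4,5): δ = 121.79°  ·
  (4,6): δ = 57.23°  ✓
  (5,6): δ = 115.44°  ·
antipodal pairs: 10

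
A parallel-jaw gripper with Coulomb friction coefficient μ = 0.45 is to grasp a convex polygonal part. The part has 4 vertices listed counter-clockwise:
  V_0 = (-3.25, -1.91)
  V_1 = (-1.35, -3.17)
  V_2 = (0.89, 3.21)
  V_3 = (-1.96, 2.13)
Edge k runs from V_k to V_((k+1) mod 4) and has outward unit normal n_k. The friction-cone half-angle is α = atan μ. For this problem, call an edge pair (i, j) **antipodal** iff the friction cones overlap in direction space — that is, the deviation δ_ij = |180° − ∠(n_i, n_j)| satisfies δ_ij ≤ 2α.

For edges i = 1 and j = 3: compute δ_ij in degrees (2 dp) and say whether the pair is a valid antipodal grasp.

δ = 1.64°, valid

α = atan 0.45 = 24.23°;  2α = 48.46°
edge 1: e_1 = (+2.24, +6.38);  n_1 = (+0.9435, -0.3313)
edge 3: e_3 = (-1.29, -4.04);  n_3 = (-0.9526, +0.3042)
∠(n_1, n_3) = 178.36°
δ = |180° − 178.36°| = 1.64°
1.64° ≤ 2α = 48.46°  →  valid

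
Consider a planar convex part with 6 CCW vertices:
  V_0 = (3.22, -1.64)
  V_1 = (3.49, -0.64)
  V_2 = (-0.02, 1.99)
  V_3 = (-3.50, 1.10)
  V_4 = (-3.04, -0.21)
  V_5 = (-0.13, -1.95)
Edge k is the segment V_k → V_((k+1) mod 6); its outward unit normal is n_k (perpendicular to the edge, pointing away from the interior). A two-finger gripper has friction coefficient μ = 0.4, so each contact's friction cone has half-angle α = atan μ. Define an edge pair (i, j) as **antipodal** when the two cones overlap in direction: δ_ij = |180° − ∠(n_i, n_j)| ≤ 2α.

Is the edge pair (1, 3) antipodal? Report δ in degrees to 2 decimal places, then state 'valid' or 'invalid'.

δ = 33.81°, valid

α = atan 0.4 = 21.80°;  2α = 43.60°
edge 1: e_1 = (-3.51, +2.63);  n_1 = (+0.5996, +0.8003)
edge 3: e_3 = (+0.46, -1.31);  n_3 = (-0.9435, -0.3313)
∠(n_1, n_3) = 146.19°
δ = |180° − 146.19°| = 33.81°
33.81° ≤ 2α = 43.60°  →  valid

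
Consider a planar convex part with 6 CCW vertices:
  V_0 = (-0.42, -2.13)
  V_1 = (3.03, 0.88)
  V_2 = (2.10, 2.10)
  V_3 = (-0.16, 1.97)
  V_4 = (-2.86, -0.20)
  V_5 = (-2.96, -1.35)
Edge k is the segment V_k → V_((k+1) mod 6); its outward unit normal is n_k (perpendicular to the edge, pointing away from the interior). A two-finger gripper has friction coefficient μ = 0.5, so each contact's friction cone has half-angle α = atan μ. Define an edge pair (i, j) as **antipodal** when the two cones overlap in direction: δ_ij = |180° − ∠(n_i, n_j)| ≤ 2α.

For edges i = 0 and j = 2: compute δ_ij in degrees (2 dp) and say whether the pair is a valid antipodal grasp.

α = atan 0.5 = 26.57°;  2α = 53.13°
edge 0: e_0 = (+3.45, +3.01);  n_0 = (+0.6574, -0.7535)
edge 2: e_2 = (-2.26, -0.13);  n_2 = (-0.0574, +0.9983)
∠(n_0, n_2) = 142.19°
δ = |180° − 142.19°| = 37.81°
37.81° ≤ 2α = 53.13°  →  valid

δ = 37.81°, valid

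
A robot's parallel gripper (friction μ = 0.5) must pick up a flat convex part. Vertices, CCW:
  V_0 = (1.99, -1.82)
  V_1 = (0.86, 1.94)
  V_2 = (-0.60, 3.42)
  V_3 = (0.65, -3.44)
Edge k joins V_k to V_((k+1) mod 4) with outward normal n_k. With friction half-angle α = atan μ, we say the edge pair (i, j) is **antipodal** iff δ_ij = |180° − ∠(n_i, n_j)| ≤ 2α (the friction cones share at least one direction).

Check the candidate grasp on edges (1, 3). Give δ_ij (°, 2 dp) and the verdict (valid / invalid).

α = atan 0.5 = 26.57°;  2α = 53.13°
edge 1: e_1 = (-1.46, +1.48);  n_1 = (+0.7119, +0.7023)
edge 3: e_3 = (+1.34, +1.62);  n_3 = (+0.7706, -0.6374)
∠(n_1, n_3) = 84.21°
δ = |180° − 84.21°| = 95.79°
95.79° > 2α = 53.13°  →  invalid

δ = 95.79°, invalid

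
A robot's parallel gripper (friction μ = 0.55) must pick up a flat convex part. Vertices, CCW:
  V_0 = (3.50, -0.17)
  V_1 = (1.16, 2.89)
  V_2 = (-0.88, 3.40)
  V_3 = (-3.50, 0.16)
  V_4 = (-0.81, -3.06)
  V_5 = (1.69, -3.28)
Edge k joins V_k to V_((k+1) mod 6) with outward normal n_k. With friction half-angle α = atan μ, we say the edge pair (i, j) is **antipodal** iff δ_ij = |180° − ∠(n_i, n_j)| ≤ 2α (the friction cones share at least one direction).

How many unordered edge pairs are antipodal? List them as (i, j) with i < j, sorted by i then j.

α = atan 0.55 = 28.81°;  2α = 57.62°
n_0 = (+0.7944, +0.6075)
n_1 = (+0.2425, +0.9701)
n_2 = (-0.7776, +0.6288)
n_3 = (-0.7674, -0.6411)
n_4 = (-0.0877, -0.9962)
n_5 = (+0.8643, -0.5030)
  (0,1): δ = 141.44°  ·
  (0,2): δ = 76.37°  ·
  (0,3): δ = 2.47°  ✓
  (0,4): δ = 47.57°  ✓
  (0,5): δ = 112.40°  ·
  (1,2): δ = 114.92°  ·
  (1,3): δ = 36.09°  ✓
  (1,4): δ = 9.01°  ✓
  (1,5): δ = 73.84°  ·
  (2,3): δ = 101.16°  ·
  (2,4): δ = 56.07°  ✓
  (2,5): δ = 8.76°  ✓
  (3,4): δ = 134.90°  ·
  (3,5): δ = 70.07°  ·
  (4,5): δ = 115.17°  ·
antipodal pairs: 6

count = 6; pairs: (0,3), (0,4), (1,3), (1,4), (2,4), (2,5)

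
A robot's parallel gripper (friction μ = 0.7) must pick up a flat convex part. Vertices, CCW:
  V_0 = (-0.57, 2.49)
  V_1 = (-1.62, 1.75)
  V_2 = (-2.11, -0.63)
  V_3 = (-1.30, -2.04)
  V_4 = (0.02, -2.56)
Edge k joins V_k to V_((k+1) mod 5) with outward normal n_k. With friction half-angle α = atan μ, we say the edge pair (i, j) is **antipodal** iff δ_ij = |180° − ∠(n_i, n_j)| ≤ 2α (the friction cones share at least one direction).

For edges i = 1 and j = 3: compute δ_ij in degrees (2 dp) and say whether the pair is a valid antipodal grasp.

α = atan 0.7 = 34.99°;  2α = 69.98°
edge 1: e_1 = (-0.49, -2.38);  n_1 = (-0.9795, +0.2017)
edge 3: e_3 = (+1.32, -0.52);  n_3 = (-0.3665, -0.9304)
∠(n_1, n_3) = 80.13°
δ = |180° − 80.13°| = 99.87°
99.87° > 2α = 69.98°  →  invalid

δ = 99.87°, invalid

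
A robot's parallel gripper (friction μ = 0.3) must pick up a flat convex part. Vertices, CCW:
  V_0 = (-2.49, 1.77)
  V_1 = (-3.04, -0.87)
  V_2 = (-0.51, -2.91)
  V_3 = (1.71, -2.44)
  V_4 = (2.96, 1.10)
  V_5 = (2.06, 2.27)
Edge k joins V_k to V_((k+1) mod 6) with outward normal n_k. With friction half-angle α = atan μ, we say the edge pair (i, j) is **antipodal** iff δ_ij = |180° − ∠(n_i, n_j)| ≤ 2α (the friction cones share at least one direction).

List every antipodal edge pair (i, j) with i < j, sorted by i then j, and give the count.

α = atan 0.3 = 16.70°;  2α = 33.40°
n_0 = (-0.9790, +0.2040)
n_1 = (-0.6277, -0.7785)
n_2 = (+0.2071, -0.9783)
n_3 = (+0.9429, -0.3330)
n_4 = (+0.7926, +0.6097)
n_5 = (-0.1092, +0.9940)
  (0,1): δ = 117.11°  ·
  (0,2): δ = 66.28°  ·
  (0,3): δ = 7.68°  ✓
  (0,4): δ = 49.34°  ·
  (0,5): δ = 108.04°  ·
  (1,2): δ = 129.17°  ·
  (1,3): δ = 70.57°  ·
  (1,4): δ = 13.55°  ✓
  (1,5): δ = 45.15°  ·
  (2,3): δ = 121.40°  ·
  (2,4): δ = 64.39°  ·
  (2,5): δ = 5.68°  ✓
  (3,4): δ = 122.98°  ·
  (3,5): δ = 64.28°  ·
  (4,5): δ = 121.30°  ·
antipodal pairs: 3

count = 3; pairs: (0,3), (1,4), (2,5)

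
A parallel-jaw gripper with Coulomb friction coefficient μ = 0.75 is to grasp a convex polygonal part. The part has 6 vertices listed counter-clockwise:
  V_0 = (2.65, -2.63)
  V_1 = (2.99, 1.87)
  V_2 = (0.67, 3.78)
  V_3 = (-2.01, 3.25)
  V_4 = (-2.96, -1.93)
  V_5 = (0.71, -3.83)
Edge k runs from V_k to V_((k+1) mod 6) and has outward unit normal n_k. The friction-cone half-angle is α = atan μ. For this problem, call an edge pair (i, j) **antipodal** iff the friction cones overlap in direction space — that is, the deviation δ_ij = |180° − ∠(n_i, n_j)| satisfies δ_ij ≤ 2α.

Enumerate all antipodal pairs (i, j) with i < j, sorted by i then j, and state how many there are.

α = atan 0.75 = 36.87°;  2α = 73.74°
n_0 = (+0.9972, -0.0753)
n_1 = (+0.6356, +0.7720)
n_2 = (-0.1940, +0.9810)
n_3 = (-0.9836, +0.1804)
n_4 = (-0.4598, -0.8880)
n_5 = (+0.5261, -0.8505)
  (0,1): δ = 125.14°  ·
  (0,2): δ = 74.49°  ·
  (0,3): δ = 6.07°  ✓
  (0,4): δ = 66.95°  ✓
  (0,5): δ = 126.06°  ·
  (1,2): δ = 129.35°  ·
  (1,3): δ = 60.93°  ✓
  (1,4): δ = 12.09°  ✓
  (1,5): δ = 71.20°  ✓
  (2,3): δ = 111.58°  ·
  (2,4): δ = 38.56°  ✓
  (2,5): δ = 20.55°  ✓
  (3,4): δ = 106.98°  ·
  (3,5): δ = 47.87°  ✓
  (4,5): δ = 120.89°  ·
antipodal pairs: 8

count = 8; pairs: (0,3), (0,4), (1,3), (1,4), (1,5), (2,4), (2,5), (3,5)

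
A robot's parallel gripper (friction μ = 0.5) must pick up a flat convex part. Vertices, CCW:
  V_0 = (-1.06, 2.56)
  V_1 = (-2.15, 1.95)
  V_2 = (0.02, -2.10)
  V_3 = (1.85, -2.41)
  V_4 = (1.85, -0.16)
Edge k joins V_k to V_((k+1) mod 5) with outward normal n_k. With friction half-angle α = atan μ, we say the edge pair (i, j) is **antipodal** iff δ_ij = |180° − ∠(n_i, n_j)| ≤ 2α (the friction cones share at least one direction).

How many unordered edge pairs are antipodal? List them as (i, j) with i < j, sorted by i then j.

count = 4; pairs: (0,2), (1,3), (1,4), (2,4)

α = atan 0.5 = 26.57°;  2α = 53.13°
n_0 = (-0.4884, +0.8726)
n_1 = (-0.8814, -0.4723)
n_2 = (-0.1670, -0.9860)
n_3 = (+1.0000, -0.0000)
n_4 = (+0.6829, +0.7306)
  (0,1): δ = 91.05°  ·
  (0,2): δ = 38.85°  ✓
  (0,3): δ = 60.77°  ·
  (0,4): δ = 107.70°  ·
  (1,2): δ = 127.80°  ·
  (1,3): δ = 28.18°  ✓
  (1,4): δ = 18.75°  ✓
  (2,3): δ = 80.39°  ·
  (2,4): δ = 33.45°  ✓
  (3,4): δ = 133.07°  ·
antipodal pairs: 4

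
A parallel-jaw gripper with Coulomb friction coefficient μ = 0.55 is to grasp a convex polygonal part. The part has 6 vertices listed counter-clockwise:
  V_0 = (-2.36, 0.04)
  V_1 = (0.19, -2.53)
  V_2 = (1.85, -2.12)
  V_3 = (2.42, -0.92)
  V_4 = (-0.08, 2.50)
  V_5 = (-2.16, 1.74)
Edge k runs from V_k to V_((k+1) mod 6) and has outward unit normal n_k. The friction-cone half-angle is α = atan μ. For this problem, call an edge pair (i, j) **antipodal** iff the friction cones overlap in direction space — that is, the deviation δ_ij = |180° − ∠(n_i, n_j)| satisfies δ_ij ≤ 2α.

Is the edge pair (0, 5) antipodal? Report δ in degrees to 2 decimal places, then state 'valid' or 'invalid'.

δ = 128.51°, invalid

α = atan 0.55 = 28.81°;  2α = 57.62°
edge 0: e_0 = (+2.55, -2.57);  n_0 = (-0.7099, -0.7043)
edge 5: e_5 = (-0.20, -1.70);  n_5 = (-0.9932, +0.1168)
∠(n_0, n_5) = 51.49°
δ = |180° − 51.49°| = 128.51°
128.51° > 2α = 57.62°  →  invalid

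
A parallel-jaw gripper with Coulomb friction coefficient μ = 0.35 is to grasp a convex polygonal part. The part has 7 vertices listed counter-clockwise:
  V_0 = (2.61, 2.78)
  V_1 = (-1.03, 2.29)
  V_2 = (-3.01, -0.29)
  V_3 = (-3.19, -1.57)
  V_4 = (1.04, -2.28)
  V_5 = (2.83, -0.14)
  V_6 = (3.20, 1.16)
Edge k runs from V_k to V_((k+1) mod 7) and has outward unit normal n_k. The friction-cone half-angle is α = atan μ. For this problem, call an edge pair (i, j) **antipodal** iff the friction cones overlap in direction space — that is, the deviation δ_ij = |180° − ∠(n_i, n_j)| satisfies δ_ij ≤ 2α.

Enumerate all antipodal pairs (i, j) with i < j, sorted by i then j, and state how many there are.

α = atan 0.35 = 19.29°;  2α = 38.58°
n_0 = (-0.1334, +0.9911)
n_1 = (-0.7933, +0.6088)
n_2 = (-0.9903, +0.1393)
n_3 = (-0.1655, -0.9862)
n_4 = (+0.7670, -0.6416)
n_5 = (+0.9618, -0.2737)
n_6 = (+0.9396, +0.3422)
  (0,1): δ = 135.17°  ·
  (0,2): δ = 105.67°  ·
  (0,3): δ = 17.20°  ✓
  (0,4): δ = 42.42°  ·
  (0,5): δ = 66.45°  ·
  (0,6): δ = 102.34°  ·
  (1,2): δ = 150.50°  ·
  (1,3): δ = 62.02°  ·
  (1,4): δ = 2.41°  ✓
  (1,5): δ = 21.62°  ✓
  (1,6): δ = 57.52°  ·
  (2,3): δ = 91.52°  ·
  (2,4): δ = 31.91°  ✓
  (2,5): δ = 7.88°  ✓
  (2,6): δ = 28.02°  ✓
  (3,4): δ = 120.38°  ·
  (3,5): δ = 96.36°  ·
  (3,6): δ = 60.46°  ·
  (4,5): δ = 155.98°  ·
  (4,6): δ = 120.08°  ·
  (5,6): δ = 144.10°  ·
antipodal pairs: 6

count = 6; pairs: (0,3), (1,4), (1,5), (2,4), (2,5), (2,6)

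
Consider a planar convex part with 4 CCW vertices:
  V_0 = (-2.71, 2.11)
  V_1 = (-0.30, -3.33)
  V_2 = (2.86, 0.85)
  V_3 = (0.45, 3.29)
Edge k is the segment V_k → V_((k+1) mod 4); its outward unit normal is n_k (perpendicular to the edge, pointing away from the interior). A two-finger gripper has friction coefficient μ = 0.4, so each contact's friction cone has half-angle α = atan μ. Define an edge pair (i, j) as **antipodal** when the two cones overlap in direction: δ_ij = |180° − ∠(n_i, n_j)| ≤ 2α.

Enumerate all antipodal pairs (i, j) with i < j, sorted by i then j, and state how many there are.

count = 2; pairs: (0,2), (1,3)

α = atan 0.4 = 21.80°;  2α = 43.60°
n_0 = (-0.9143, -0.4050)
n_1 = (+0.7977, -0.6030)
n_2 = (+0.7115, +0.7027)
n_3 = (-0.3498, +0.9368)
  (0,1): δ = 60.98°  ·
  (0,2): δ = 20.75°  ✓
  (0,3): δ = 86.58°  ·
  (1,2): δ = 98.27°  ·
  (1,3): δ = 32.43°  ✓
  (2,3): δ = 114.17°  ·
antipodal pairs: 2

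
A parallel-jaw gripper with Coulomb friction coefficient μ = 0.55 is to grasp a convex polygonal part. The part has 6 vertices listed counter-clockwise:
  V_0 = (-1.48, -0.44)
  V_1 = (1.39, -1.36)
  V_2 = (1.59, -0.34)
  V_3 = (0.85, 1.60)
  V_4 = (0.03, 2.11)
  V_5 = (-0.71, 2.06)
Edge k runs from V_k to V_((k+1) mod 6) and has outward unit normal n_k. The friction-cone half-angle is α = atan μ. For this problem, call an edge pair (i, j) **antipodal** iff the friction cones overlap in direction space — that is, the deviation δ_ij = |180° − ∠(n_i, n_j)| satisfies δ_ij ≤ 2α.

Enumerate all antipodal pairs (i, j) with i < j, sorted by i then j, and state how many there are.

α = atan 0.55 = 28.81°;  2α = 57.62°
n_0 = (-0.3053, -0.9523)
n_1 = (+0.9813, -0.1924)
n_2 = (+0.9343, +0.3564)
n_3 = (+0.5281, +0.8492)
n_4 = (-0.0674, +0.9977)
n_5 = (-0.9557, +0.2944)
  (0,1): δ = 83.32°  ·
  (0,2): δ = 51.35°  ✓
  (0,3): δ = 14.11°  ✓
  (0,4): δ = 21.64°  ✓
  (0,5): δ = 90.65°  ·
  (1,2): δ = 148.03°  ·
  (1,3): δ = 110.79°  ·
  (1,4): δ = 75.04°  ·
  (1,5): δ = 6.03°  ✓
  (2,3): δ = 142.76°  ·
  (2,4): δ = 107.01°  ·
  (2,5): δ = 38.00°  ✓
  (3,4): δ = 144.25°  ·
  (3,5): δ = 75.24°  ·
  (4,5): δ = 110.98°  ·
antipodal pairs: 5

count = 5; pairs: (0,2), (0,3), (0,4), (1,5), (2,5)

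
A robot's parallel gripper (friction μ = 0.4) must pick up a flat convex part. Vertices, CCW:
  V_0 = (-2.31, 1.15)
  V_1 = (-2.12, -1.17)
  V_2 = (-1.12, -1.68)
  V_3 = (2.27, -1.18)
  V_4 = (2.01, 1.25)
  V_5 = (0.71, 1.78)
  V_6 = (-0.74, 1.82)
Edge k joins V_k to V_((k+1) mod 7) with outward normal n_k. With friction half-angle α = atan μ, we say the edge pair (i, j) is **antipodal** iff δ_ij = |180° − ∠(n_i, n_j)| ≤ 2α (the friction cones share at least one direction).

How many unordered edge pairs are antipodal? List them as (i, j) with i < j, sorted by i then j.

count = 6; pairs: (0,3), (1,4), (1,5), (2,4), (2,5), (2,6)

α = atan 0.4 = 21.80°;  2α = 43.60°
n_0 = (-0.9967, -0.0816)
n_1 = (-0.4543, -0.8908)
n_2 = (+0.1459, -0.9893)
n_3 = (+0.9943, +0.1064)
n_4 = (+0.3775, +0.9260)
n_5 = (+0.0276, +0.9996)
n_6 = (-0.3925, +0.9197)
  (0,1): δ = 121.70°  ·
  (0,2): δ = 86.29°  ·
  (0,3): δ = 1.43°  ✓
  (0,4): δ = 63.14°  ·
  (0,5): δ = 83.74°  ·
  (0,6): δ = 108.43°  ·
  (1,2): δ = 144.59°  ·
  (1,3): δ = 56.87°  ·
  (1,4): δ = 4.84°  ✓
  (1,5): δ = 25.44°  ✓
  (1,6): δ = 50.13°  ·
  (2,3): δ = 92.28°  ·
  (2,4): δ = 30.57°  ✓
  (2,5): δ = 9.97°  ✓
  (2,6): δ = 14.72°  ✓
  (3,4): δ = 118.29°  ·
  (3,5): δ = 97.69°  ·
  (3,6): δ = 73.00°  ·
  (4,5): δ = 159.40°  ·
  (4,6): δ = 134.71°  ·
  (5,6): δ = 155.31°  ·
antipodal pairs: 6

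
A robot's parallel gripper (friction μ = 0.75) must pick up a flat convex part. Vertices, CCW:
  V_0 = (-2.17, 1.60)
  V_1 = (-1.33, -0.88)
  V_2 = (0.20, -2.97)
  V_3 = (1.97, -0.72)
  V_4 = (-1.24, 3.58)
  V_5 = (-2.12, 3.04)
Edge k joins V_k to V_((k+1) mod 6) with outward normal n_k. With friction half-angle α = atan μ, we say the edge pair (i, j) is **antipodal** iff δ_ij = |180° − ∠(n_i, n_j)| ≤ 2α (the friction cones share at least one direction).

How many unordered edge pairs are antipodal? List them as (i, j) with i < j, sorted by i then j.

count = 6; pairs: (0,2), (0,3), (1,3), (2,4), (2,5), (3,5)

α = atan 0.75 = 36.87°;  2α = 73.74°
n_0 = (-0.9471, -0.3208)
n_1 = (-0.8069, -0.5907)
n_2 = (+0.7860, -0.6183)
n_3 = (+0.8013, +0.5982)
n_4 = (-0.5230, +0.8523)
n_5 = (-0.9994, +0.0347)
  (0,1): δ = 162.51°  ·
  (0,2): δ = 56.90°  ✓
  (0,3): δ = 18.03°  ✓
  (0,4): δ = 102.82°  ·
  (0,5): δ = 159.30°  ·
  (1,2): δ = 74.40°  ·
  (1,3): δ = 0.54°  ✓
  (1,4): δ = 85.33°  ·
  (1,5): δ = 141.81°  ·
  (2,3): δ = 105.07°  ·
  (2,4): δ = 20.27°  ✓
  (2,5): δ = 36.20°  ✓
  (3,4): δ = 95.21°  ·
  (3,5): δ = 38.73°  ✓
  (4,5): δ = 123.52°  ·
antipodal pairs: 6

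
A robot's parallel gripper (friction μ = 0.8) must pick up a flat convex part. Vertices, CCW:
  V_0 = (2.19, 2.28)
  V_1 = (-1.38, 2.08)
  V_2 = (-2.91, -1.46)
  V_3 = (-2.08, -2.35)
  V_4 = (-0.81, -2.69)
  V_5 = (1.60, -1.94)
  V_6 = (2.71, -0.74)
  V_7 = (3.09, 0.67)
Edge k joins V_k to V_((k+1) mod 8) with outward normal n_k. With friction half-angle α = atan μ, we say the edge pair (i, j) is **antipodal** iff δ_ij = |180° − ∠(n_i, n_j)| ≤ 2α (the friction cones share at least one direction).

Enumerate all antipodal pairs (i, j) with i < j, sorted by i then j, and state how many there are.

count = 12; pairs: (0,2), (0,3), (0,4), (0,5), (0,6), (1,4), (1,5), (1,6), (1,7), (2,6), (2,7), (3,7)

α = atan 0.8 = 38.66°;  2α = 77.32°
n_0 = (-0.0559, +0.9984)
n_1 = (-0.9179, +0.3967)
n_2 = (-0.7313, -0.6820)
n_3 = (-0.2586, -0.9660)
n_4 = (+0.2971, -0.9548)
n_5 = (+0.7341, -0.6790)
n_6 = (+0.9655, -0.2602)
n_7 = (+0.8729, +0.4879)
  (0,1): δ = 116.58°  ·
  (0,2): δ = 50.20°  ✓
  (0,3): δ = 18.19°  ✓
  (0,4): δ = 14.08°  ✓
  (0,5): δ = 44.02°  ✓
  (0,6): δ = 71.71°  ✓
  (0,7): δ = 116.00°  ·
  (1,2): δ = 113.62°  ·
  (1,3): δ = 81.61°  ·
  (1,4): δ = 49.34°  ✓
  (1,5): δ = 19.39°  ✓
  (1,6): δ = 8.29°  ✓
  (1,7): δ = 52.58°  ✓
  (2,3): δ = 147.99°  ·
  (2,4): δ = 115.72°  ·
  (2,5): δ = 85.77°  ·
  (2,6): δ = 58.09°  ✓
  (2,7): δ = 13.80°  ✓
  (3,4): δ = 147.73°  ·
  (3,5): δ = 117.78°  ·
  (3,6): δ = 90.10°  ·
  (3,7): δ = 45.81°  ✓
  (4,5): δ = 150.06°  ·
  (4,6): δ = 122.37°  ·
  (4,7): δ = 78.08°  ·
  (5,6): δ = 152.31°  ·
  (5,7): δ = 108.03°  ·
  (6,7): δ = 135.71°  ·
antipodal pairs: 12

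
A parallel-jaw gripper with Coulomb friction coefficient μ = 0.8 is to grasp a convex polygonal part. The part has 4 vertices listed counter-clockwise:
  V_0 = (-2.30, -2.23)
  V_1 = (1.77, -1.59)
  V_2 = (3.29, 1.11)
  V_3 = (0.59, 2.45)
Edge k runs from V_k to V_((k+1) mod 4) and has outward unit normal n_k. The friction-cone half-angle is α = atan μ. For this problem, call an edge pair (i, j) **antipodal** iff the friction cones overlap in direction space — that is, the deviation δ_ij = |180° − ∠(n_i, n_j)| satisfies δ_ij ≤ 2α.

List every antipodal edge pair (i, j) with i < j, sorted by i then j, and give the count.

α = atan 0.8 = 38.66°;  2α = 77.32°
n_0 = (+0.1553, -0.9879)
n_1 = (+0.8714, -0.4906)
n_2 = (+0.4446, +0.8958)
n_3 = (-0.8508, +0.5254)
  (0,1): δ = 128.31°  ·
  (0,2): δ = 35.33°  ✓
  (0,3): δ = 49.37°  ✓
  (1,2): δ = 87.02°  ·
  (1,3): δ = 2.32°  ✓
  (2,3): δ = 95.30°  ·
antipodal pairs: 3

count = 3; pairs: (0,2), (0,3), (1,3)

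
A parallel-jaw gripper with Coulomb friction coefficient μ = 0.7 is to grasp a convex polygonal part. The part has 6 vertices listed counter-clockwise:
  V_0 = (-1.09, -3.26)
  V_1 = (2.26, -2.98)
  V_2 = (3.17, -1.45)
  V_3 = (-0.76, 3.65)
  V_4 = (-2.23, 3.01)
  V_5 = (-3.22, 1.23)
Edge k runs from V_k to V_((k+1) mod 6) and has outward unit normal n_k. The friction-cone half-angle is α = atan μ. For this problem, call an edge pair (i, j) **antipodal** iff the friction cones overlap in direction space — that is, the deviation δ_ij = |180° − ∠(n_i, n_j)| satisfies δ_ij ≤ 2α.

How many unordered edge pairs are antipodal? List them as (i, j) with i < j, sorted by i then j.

α = atan 0.7 = 34.99°;  2α = 69.98°
n_0 = (+0.0833, -0.9965)
n_1 = (+0.8595, -0.5112)
n_2 = (+0.7921, +0.6104)
n_3 = (-0.3992, +0.9169)
n_4 = (-0.8739, +0.4861)
n_5 = (-0.9035, -0.4286)
  (0,1): δ = 125.52°  ·
  (0,2): δ = 57.16°  ✓
  (0,3): δ = 18.75°  ✓
  (0,4): δ = 56.14°  ✓
  (0,5): δ = 110.60°  ·
  (1,2): δ = 111.64°  ·
  (1,3): δ = 35.73°  ✓
  (1,4): δ = 1.66°  ✓
  (1,5): δ = 56.12°  ✓
  (2,3): δ = 104.09°  ·
  (2,4): δ = 66.70°  ✓
  (2,5): δ = 12.24°  ✓
  (3,4): δ = 142.61°  ·
  (3,5): δ = 88.15°  ·
  (4,5): δ = 125.54°  ·
antipodal pairs: 8

count = 8; pairs: (0,2), (0,3), (0,4), (1,3), (1,4), (1,5), (2,4), (2,5)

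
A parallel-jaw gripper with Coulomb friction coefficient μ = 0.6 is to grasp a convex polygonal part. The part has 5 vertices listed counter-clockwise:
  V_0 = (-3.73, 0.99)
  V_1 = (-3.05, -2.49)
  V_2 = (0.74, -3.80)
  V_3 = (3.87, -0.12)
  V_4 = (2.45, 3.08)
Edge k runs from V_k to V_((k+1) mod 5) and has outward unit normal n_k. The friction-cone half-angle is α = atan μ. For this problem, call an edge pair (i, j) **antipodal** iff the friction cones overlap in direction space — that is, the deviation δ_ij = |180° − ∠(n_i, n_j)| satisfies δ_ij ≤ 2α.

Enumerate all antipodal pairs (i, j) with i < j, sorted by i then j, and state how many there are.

count = 5; pairs: (0,2), (0,3), (1,3), (1,4), (2,4)

α = atan 0.6 = 30.96°;  2α = 61.93°
n_0 = (-0.9814, -0.1918)
n_1 = (-0.3267, -0.9451)
n_2 = (+0.7617, -0.6479)
n_3 = (+0.9140, +0.4056)
n_4 = (-0.3204, +0.9473)
  (0,1): δ = 120.12°  ·
  (0,2): δ = 51.44°  ✓
  (0,3): δ = 12.87°  ✓
  (0,4): δ = 97.63°  ·
  (1,2): δ = 111.32°  ·
  (1,3): δ = 47.00°  ✓
  (1,4): δ = 37.75°  ✓
  (2,3): δ = 115.69°  ·
  (2,4): δ = 30.93°  ✓
  (3,4): δ = 95.24°  ·
antipodal pairs: 5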